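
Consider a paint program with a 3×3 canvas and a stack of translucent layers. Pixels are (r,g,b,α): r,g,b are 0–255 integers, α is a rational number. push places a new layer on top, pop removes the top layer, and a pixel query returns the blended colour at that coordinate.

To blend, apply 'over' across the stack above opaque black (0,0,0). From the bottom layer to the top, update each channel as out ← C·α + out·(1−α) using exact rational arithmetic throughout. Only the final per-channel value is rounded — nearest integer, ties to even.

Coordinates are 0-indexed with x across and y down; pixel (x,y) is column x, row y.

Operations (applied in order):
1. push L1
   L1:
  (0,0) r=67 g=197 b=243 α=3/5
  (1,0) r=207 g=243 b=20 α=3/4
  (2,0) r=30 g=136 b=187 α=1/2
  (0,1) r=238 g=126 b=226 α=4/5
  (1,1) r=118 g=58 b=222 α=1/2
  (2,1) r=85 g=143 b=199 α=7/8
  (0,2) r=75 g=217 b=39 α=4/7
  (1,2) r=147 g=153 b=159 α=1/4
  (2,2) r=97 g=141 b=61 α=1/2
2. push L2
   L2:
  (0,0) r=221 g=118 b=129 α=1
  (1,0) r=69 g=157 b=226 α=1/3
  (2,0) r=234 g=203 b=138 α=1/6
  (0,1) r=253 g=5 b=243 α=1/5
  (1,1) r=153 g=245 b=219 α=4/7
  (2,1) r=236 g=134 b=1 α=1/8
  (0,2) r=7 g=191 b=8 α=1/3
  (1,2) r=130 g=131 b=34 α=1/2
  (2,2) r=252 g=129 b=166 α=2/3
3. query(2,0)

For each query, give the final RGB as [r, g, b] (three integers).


query (2,0) [L1,L2] — begin 0,0,0
after L1 α=1/2: [15, 68, 187/2]
after L2 α=1/6: [103/2, 181/2, 1211/12]
→ [52, 90, 101]


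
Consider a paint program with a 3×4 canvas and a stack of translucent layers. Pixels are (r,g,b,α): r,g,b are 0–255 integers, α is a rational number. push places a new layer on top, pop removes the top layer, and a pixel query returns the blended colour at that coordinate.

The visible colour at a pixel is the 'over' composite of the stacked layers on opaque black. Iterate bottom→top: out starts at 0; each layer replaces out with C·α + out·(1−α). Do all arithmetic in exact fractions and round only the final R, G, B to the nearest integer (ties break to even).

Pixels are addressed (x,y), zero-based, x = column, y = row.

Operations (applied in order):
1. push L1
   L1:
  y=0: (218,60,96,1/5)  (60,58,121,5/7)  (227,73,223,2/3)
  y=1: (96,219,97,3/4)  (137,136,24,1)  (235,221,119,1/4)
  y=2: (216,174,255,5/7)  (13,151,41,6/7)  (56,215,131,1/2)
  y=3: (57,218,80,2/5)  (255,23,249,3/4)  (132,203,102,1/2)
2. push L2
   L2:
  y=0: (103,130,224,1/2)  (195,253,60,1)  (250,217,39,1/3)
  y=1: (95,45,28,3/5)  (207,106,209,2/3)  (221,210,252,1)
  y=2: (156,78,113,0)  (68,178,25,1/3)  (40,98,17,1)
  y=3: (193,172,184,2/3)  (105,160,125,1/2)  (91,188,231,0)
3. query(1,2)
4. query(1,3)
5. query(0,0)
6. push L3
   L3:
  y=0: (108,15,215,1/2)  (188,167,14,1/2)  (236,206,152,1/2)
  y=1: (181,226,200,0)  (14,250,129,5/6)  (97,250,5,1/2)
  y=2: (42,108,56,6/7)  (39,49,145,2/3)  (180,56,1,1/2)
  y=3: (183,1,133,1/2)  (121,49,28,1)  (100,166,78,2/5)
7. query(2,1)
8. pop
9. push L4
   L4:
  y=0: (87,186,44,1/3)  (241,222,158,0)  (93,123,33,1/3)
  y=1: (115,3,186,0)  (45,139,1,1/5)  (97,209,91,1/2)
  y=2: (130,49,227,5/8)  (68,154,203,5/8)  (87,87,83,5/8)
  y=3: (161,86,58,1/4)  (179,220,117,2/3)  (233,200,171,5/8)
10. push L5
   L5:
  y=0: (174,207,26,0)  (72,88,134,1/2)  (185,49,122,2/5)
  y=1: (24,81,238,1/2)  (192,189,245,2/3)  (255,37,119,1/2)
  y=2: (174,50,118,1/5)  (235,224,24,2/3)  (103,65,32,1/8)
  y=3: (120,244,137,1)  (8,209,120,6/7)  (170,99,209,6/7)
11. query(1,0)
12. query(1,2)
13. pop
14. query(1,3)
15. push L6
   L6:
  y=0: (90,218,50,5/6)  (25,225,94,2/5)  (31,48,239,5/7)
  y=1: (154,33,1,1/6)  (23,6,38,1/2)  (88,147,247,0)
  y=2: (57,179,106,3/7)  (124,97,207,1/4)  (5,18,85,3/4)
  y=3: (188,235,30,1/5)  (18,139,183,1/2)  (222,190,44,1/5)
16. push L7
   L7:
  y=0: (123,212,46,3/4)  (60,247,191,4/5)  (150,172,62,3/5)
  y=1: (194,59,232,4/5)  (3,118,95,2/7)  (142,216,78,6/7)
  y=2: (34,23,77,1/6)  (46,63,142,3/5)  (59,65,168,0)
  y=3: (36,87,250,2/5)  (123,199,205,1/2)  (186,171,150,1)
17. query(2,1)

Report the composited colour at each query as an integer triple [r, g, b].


query (1,2) [L1,L2] — begin 0,0,0
after L1 α=6/7: [78/7, 906/7, 246/7]
after L2 α=1/3: [632/21, 3058/21, 667/21]
rounded: [30, 146, 32]

query (1,3) [L1,L2] — begin 0,0,0
L1 α=3/4: [765/4, 69/4, 747/4]
L2 α=1/2: [1185/8, 709/8, 1247/8]
→ [148, 89, 156]

(0,0) stack=L1,L2; from [0,0,0]:
after L1 α=1/5: [218/5, 12, 96/5]
after L2 α=1/2: [733/10, 71, 608/5]
rounded: [73, 71, 122]

at x=2,y=1 over L1,L2,L3:
after L1 α=1/4: [235/4, 221/4, 119/4]
after L2 α=1: [221, 210, 252]
after L3 α=1/2: [159, 230, 257/2]
= [159, 230, 128]

query (1,0) [L1,L2,L4,L5] — begin 0,0,0
after L1 α=5/7: [300/7, 290/7, 605/7]
after L2 α=1: [195, 253, 60]
after L4 α=0: [195, 253, 60]
after L5 α=1/2: [267/2, 341/2, 97]
→ [134, 170, 97]

query (1,2) [L1,L2,L4,L5] — begin 0,0,0
after L1 α=6/7: [78/7, 906/7, 246/7]
after L2 α=1/3: [632/21, 3058/21, 667/21]
after L4 α=5/8: [753/14, 1056/7, 1943/14]
after L5 α=2/3: [7333/42, 4192/21, 2615/42]
= [175, 200, 62]

query (1,3) [L1,L2,L4] — begin 0,0,0
+L1 (α=3/4) → [765/4, 69/4, 747/4]
+L2 (α=1/2) → [1185/8, 709/8, 1247/8]
+L4 (α=2/3) → [4049/24, 4229/24, 3119/24]
→ [169, 176, 130]

(2,1) stack=L1,L2,L4,L6,L7; from [0,0,0]:
L1 α=1/4: [235/4, 221/4, 119/4]
L2 α=1: [221, 210, 252]
L4 α=1/2: [159, 419/2, 343/2]
L6 α=0: [159, 419/2, 343/2]
L7 α=6/7: [1011/7, 3011/14, 1279/14]
→ [144, 215, 91]


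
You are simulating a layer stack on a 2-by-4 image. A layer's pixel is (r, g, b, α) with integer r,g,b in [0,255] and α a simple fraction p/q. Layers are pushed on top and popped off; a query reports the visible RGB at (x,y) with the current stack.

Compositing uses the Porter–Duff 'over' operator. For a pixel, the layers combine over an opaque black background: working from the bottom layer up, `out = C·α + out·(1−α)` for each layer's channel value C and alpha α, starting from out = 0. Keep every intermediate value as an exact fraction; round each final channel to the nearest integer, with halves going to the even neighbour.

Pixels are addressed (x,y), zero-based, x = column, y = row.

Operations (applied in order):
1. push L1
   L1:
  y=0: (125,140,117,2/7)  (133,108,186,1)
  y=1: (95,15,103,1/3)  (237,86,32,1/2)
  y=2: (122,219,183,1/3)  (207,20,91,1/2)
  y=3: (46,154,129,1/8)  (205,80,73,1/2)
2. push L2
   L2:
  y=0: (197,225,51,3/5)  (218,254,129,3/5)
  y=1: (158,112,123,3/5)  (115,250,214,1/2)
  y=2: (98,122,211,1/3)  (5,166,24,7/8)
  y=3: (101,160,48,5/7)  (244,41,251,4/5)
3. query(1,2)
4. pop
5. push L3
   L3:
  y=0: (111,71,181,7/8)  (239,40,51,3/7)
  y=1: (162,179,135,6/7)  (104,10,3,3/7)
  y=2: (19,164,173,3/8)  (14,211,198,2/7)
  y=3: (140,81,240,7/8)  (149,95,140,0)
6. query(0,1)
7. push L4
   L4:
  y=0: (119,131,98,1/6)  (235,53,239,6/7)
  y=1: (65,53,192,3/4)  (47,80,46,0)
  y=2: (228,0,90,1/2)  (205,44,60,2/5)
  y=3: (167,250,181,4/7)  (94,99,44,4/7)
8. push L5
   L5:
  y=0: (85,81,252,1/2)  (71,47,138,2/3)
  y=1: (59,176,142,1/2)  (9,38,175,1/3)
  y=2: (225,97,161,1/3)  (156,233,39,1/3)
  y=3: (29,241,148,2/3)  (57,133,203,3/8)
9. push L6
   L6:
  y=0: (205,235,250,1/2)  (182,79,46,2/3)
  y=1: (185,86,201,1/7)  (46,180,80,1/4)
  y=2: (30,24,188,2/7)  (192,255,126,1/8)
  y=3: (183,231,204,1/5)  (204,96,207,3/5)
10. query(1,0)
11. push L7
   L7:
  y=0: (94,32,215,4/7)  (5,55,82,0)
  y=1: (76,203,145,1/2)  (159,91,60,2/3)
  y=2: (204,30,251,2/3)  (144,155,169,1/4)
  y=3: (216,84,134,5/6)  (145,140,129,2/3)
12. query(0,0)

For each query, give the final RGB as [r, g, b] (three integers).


(1,2) stack=L1,L2; from [0,0,0]:
L1 α=1/2: [207/2, 10, 91/2]
L2 α=7/8: [277/16, 293/2, 427/16]
→ [17, 146, 27]

(0,1) stack=L1,L3; from [0,0,0]:
+L1 (α=1/3) → [95/3, 5, 103/3]
+L3 (α=6/7) → [3011/21, 1079/7, 2533/21]
→ [143, 154, 121]

(1,0) stack=L1,L3,L4,L5,L6; from [0,0,0]:
after L1 α=1: [133, 108, 186]
after L3 α=3/7: [1249/7, 552/7, 897/7]
after L4 α=6/7: [11119/49, 2778/49, 10935/49]
after L5 α=2/3: [18077/147, 7384/147, 8153/49]
after L6 α=2/3: [71585/441, 30610/441, 12661/147]
→ [162, 69, 86]

(0,0) stack=L1,L3,L4,L5,L6,L7; from [0,0,0]:
after L1 α=2/7: [250/7, 40, 234/7]
after L3 α=7/8: [5689/56, 537/8, 9103/56]
after L4 α=1/6: [11703/112, 3733/48, 17001/112]
after L5 α=1/2: [21223/224, 7621/96, 45225/224]
after L6 α=1/2: [67143/448, 30181/192, 101225/448]
after L7 α=4/7: [369877/3136, 38373/448, 688955/3136]
rounded: [118, 86, 220]


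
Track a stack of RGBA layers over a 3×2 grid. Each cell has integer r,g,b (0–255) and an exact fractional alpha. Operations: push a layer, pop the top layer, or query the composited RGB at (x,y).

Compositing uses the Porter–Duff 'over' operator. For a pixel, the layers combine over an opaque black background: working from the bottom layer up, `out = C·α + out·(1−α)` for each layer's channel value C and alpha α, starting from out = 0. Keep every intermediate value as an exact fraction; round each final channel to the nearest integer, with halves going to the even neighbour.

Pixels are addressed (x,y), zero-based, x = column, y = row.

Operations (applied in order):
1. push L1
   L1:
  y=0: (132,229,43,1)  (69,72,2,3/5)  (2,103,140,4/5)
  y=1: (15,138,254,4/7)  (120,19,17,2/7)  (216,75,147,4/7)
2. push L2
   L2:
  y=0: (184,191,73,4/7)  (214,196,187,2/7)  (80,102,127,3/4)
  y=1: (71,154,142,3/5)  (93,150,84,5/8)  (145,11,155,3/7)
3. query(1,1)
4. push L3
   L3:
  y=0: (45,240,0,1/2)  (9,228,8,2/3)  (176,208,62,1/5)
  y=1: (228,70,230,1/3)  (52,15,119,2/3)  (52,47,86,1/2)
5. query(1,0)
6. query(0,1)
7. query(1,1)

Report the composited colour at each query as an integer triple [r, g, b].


(1,1) stack=L1,L2; from [0,0,0]:
L1 α=2/7: [240/7, 38/7, 34/7]
L2 α=5/8: [3975/56, 1341/14, 1521/28]
= [71, 96, 54]

at x=1,y=0 over L1,L2,L3:
after L1 α=3/5: [207/5, 216/5, 6/5]
after L2 α=2/7: [635/7, 608/7, 380/7]
after L3 α=2/3: [761/21, 3800/21, 164/7]
rounded: [36, 181, 23]

query (0,1) [L1,L2,L3] — begin 0,0,0
+L1 (α=4/7) → [60/7, 552/7, 1016/7]
+L2 (α=3/5) → [1611/35, 4338/35, 5014/35]
+L3 (α=1/3) → [3734/35, 11126/105, 6026/35]
= [107, 106, 172]

query (1,1) [L1,L2,L3] — begin 0,0,0
L1 α=2/7: [240/7, 38/7, 34/7]
L2 α=5/8: [3975/56, 1341/14, 1521/28]
L3 α=2/3: [9799/168, 587/14, 8185/84]
→ [58, 42, 97]


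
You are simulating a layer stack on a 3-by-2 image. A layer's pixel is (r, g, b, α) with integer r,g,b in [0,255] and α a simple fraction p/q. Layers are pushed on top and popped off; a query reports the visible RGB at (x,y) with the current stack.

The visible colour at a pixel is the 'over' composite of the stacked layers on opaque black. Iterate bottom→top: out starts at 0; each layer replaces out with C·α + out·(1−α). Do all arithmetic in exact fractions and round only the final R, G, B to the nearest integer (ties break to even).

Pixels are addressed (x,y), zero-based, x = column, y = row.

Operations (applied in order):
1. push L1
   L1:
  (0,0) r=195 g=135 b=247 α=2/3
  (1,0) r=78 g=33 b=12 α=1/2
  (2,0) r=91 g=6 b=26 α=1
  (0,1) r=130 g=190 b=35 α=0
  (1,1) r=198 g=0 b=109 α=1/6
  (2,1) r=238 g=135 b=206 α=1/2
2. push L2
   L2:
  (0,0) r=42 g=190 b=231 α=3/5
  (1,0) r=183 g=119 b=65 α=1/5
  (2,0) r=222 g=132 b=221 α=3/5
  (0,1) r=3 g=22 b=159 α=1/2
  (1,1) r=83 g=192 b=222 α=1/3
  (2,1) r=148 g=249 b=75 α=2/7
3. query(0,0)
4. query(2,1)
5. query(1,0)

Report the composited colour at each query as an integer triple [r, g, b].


query (0,0) [L1,L2] — begin 0,0,0
+L1 (α=2/3) → [130, 90, 494/3]
+L2 (α=3/5) → [386/5, 150, 3067/15]
= [77, 150, 204]

at x=2,y=1 over L1,L2:
L1 α=1/2: [119, 135/2, 103]
L2 α=2/7: [891/7, 1671/14, 95]
rounded: [127, 119, 95]

at x=1,y=0 over L1,L2:
+L1 (α=1/2) → [39, 33/2, 6]
+L2 (α=1/5) → [339/5, 37, 89/5]
= [68, 37, 18]


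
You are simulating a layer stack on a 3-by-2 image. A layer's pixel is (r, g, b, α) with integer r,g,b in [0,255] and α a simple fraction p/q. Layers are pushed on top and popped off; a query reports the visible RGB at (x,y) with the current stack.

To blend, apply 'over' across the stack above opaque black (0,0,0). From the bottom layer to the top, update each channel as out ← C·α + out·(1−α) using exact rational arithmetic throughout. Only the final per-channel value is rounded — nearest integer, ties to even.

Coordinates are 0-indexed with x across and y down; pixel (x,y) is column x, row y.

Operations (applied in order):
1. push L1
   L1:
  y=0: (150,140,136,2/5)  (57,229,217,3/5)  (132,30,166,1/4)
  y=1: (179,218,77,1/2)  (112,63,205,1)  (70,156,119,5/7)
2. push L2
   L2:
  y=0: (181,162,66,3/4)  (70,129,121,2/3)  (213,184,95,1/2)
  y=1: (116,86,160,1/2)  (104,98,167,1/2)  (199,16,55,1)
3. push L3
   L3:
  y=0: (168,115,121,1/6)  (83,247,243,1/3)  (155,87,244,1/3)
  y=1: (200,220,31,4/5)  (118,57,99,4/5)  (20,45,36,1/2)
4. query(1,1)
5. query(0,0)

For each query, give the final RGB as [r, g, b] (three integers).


(1,1) stack=L1,L2,L3; from [0,0,0]:
+L1 (α=1) → [112, 63, 205]
+L2 (α=1/2) → [108, 161/2, 186]
+L3 (α=4/5) → [116, 617/10, 582/5]
= [116, 62, 116]

(0,0) stack=L1,L2,L3; from [0,0,0]:
after L1 α=2/5: [60, 56, 272/5]
after L2 α=3/4: [603/4, 271/2, 631/10]
after L3 α=1/6: [1229/8, 1585/12, 291/4]
→ [154, 132, 73]


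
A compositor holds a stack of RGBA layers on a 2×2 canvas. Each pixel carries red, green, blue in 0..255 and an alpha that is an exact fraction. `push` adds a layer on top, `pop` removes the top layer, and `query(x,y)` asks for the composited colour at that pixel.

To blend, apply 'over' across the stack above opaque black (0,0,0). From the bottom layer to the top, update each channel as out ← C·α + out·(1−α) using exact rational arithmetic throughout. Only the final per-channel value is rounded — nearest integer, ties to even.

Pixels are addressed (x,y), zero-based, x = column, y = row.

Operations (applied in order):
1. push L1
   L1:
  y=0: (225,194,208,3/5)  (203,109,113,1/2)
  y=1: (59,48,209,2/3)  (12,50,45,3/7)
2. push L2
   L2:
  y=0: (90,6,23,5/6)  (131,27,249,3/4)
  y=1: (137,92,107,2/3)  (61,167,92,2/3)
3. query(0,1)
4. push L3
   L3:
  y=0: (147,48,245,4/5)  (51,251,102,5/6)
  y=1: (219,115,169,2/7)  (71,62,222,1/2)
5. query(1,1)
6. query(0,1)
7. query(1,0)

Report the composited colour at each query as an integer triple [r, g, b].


query (0,1) [L1,L2] — begin 0,0,0
L1 α=2/3: [118/3, 32, 418/3]
L2 α=2/3: [940/9, 72, 1060/9]
rounded: [104, 72, 118]

(1,1) stack=L1,L2,L3; from [0,0,0]:
after L1 α=3/7: [36/7, 150/7, 135/7]
after L2 α=2/3: [890/21, 2488/21, 1423/21]
after L3 α=1/2: [2381/42, 1895/21, 6085/42]
= [57, 90, 145]

(0,1) stack=L1,L2,L3; from [0,0,0]:
L1 α=2/3: [118/3, 32, 418/3]
L2 α=2/3: [940/9, 72, 1060/9]
L3 α=2/7: [8642/63, 590/7, 8342/63]
rounded: [137, 84, 132]

(1,0) stack=L1,L2,L3; from [0,0,0]:
+L1 (α=1/2) → [203/2, 109/2, 113/2]
+L2 (α=3/4) → [989/8, 271/8, 1607/8]
+L3 (α=5/6) → [3029/48, 3437/16, 5687/48]
rounded: [63, 215, 118]


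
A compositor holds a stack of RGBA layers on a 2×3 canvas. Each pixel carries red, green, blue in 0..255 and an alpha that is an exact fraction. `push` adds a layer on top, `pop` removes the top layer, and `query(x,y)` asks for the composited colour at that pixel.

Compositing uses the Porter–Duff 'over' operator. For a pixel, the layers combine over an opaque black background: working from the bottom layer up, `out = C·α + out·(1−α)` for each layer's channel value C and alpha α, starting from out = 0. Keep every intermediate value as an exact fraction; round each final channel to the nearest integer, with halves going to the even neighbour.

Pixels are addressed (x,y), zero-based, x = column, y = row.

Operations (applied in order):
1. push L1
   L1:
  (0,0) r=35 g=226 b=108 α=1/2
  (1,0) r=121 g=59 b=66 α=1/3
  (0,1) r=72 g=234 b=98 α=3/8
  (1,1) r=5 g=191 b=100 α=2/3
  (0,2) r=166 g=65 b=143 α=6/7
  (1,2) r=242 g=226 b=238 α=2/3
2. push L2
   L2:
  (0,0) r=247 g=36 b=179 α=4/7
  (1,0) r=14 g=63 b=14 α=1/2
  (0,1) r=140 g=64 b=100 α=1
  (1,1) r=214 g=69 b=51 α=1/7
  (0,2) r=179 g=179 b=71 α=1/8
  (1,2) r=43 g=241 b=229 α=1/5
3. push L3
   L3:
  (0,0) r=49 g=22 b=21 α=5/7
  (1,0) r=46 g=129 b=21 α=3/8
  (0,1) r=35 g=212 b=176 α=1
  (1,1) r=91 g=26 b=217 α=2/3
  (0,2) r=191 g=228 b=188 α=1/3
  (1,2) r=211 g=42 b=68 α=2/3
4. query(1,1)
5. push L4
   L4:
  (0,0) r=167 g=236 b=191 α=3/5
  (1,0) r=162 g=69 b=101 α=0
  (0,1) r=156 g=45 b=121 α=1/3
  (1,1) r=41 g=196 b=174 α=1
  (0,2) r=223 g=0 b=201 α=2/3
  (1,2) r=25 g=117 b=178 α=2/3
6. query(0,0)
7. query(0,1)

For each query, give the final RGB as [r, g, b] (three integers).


(1,1) stack=L1,L2,L3; from [0,0,0]:
+L1 (α=2/3) → [10/3, 382/3, 200/3]
+L2 (α=1/7) → [234/7, 119, 451/7]
+L3 (α=2/3) → [1508/21, 57, 1163/7]
→ [72, 57, 166]

at x=0,y=0 over L1,L2,L3,L4:
after L1 α=1/2: [35/2, 113, 54]
after L2 α=4/7: [2081/14, 69, 878/7]
after L3 α=5/7: [3796/49, 248/7, 2491/49]
after L4 α=3/5: [32141/245, 5452/35, 33059/245]
rounded: [131, 156, 135]

query (0,1) [L1,L2,L3,L4] — begin 0,0,0
after L1 α=3/8: [27, 351/4, 147/4]
after L2 α=1: [140, 64, 100]
after L3 α=1: [35, 212, 176]
after L4 α=1/3: [226/3, 469/3, 473/3]
= [75, 156, 158]


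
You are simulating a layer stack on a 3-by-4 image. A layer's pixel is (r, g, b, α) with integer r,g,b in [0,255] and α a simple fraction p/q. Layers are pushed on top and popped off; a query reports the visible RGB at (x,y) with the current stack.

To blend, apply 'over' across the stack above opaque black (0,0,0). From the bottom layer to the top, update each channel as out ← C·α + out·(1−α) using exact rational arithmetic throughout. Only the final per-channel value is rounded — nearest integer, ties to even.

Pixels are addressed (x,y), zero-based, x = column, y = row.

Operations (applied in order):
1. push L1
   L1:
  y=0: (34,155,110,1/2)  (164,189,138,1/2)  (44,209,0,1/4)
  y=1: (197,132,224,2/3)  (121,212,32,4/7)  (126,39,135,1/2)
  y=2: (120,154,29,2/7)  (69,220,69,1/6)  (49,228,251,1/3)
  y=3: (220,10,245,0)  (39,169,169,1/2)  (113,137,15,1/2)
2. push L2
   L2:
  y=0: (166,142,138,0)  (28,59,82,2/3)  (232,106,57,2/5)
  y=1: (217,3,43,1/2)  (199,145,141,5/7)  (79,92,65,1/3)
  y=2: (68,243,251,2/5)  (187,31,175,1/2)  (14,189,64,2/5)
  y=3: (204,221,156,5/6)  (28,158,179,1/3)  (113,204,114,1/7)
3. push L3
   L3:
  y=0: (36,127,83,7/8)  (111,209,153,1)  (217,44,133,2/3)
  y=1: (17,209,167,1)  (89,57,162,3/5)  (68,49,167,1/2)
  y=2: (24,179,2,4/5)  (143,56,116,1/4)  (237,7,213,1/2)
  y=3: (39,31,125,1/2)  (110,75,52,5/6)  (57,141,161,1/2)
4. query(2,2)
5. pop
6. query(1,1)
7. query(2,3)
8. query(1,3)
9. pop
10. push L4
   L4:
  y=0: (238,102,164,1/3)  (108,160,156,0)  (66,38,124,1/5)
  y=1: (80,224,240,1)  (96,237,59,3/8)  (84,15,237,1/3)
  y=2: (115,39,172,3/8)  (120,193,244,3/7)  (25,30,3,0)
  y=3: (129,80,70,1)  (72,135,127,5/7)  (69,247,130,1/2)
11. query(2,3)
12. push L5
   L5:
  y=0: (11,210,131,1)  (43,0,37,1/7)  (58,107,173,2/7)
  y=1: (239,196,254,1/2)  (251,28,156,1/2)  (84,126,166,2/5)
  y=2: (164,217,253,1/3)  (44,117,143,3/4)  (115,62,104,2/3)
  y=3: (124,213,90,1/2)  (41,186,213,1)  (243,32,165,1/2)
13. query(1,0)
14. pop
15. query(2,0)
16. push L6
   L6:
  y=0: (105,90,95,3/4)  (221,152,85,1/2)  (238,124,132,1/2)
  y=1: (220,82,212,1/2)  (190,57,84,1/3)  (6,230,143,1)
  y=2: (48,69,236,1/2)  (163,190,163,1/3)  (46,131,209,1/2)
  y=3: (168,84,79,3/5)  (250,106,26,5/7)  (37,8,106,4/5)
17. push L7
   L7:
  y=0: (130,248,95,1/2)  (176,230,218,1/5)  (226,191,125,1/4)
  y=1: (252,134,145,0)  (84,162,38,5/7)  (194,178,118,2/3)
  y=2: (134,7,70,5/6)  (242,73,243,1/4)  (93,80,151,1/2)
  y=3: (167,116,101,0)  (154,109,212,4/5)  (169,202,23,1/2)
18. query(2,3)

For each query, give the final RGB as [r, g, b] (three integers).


at x=2,y=2 over L1,L2,L3:
+L1 (α=1/3) → [49/3, 76, 251/3]
+L2 (α=2/5) → [77/5, 606/5, 379/5]
+L3 (α=1/2) → [631/5, 641/10, 722/5]
rounded: [126, 64, 144]

query (1,1) [L1,L2] — begin 0,0,0
L1 α=4/7: [484/7, 848/7, 128/7]
L2 α=5/7: [7933/49, 6771/49, 5191/49]
= [162, 138, 106]

query (2,3) [L1,L2] — begin 0,0,0
+L1 (α=1/2) → [113/2, 137/2, 15/2]
+L2 (α=1/7) → [452/7, 615/7, 159/7]
rounded: [65, 88, 23]

query (1,3) [L1,L2] — begin 0,0,0
+L1 (α=1/2) → [39/2, 169/2, 169/2]
+L2 (α=1/3) → [67/3, 109, 116]
= [22, 109, 116]

query (2,3) [L1,L4] — begin 0,0,0
after L1 α=1/2: [113/2, 137/2, 15/2]
after L4 α=1/2: [251/4, 631/4, 275/4]
→ [63, 158, 69]

(1,0) stack=L1,L4,L5; from [0,0,0]:
+L1 (α=1/2) → [82, 189/2, 69]
+L4 (α=0) → [82, 189/2, 69]
+L5 (α=1/7) → [535/7, 81, 451/7]
rounded: [76, 81, 64]

(2,0) stack=L1,L4; from [0,0,0]:
after L1 α=1/4: [11, 209/4, 0]
after L4 α=1/5: [22, 247/5, 124/5]
= [22, 49, 25]

(2,3) stack=L1,L4,L6,L7; from [0,0,0]:
after L1 α=1/2: [113/2, 137/2, 15/2]
after L4 α=1/2: [251/4, 631/4, 275/4]
after L6 α=4/5: [843/20, 759/20, 1971/20]
after L7 α=1/2: [4223/40, 4799/40, 2431/40]
→ [106, 120, 61]


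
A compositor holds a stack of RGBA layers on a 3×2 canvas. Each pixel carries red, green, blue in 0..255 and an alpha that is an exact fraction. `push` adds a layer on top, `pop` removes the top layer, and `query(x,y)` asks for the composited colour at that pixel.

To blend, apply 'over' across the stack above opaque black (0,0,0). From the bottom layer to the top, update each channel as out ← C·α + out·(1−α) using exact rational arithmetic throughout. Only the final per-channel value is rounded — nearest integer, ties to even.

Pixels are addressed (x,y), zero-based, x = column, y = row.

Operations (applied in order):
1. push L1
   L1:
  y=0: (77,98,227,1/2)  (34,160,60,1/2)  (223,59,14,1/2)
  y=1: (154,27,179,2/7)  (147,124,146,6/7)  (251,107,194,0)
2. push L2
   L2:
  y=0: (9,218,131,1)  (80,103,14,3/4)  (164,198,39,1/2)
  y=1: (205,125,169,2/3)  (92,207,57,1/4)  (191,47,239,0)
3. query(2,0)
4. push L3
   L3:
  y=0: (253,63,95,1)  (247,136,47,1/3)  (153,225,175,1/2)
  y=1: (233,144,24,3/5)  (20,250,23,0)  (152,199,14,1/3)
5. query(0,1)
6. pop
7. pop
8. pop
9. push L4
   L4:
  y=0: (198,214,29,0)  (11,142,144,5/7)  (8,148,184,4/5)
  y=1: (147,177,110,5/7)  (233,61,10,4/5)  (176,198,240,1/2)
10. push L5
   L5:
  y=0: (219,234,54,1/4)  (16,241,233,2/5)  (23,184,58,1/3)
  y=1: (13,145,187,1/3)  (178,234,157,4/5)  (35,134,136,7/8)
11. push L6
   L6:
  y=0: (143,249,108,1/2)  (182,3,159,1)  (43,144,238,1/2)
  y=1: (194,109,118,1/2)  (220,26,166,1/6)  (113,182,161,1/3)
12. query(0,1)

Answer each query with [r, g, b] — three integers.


query (2,0) [L1,L2] — begin 0,0,0
+L1 (α=1/2) → [223/2, 59/2, 7]
+L2 (α=1/2) → [551/4, 455/4, 23]
= [138, 114, 23]

(0,1) stack=L1,L2,L3; from [0,0,0]:
L1 α=2/7: [44, 54/7, 358/7]
L2 α=2/3: [454/3, 1804/21, 908/7]
L3 α=3/5: [601/3, 2536/21, 464/7]
→ [200, 121, 66]

at x=0,y=1 over L4,L5,L6:
L4 α=5/7: [105, 885/7, 550/7]
L5 α=1/3: [223/3, 2785/21, 803/7]
L6 α=1/2: [805/6, 2537/21, 1629/14]
= [134, 121, 116]


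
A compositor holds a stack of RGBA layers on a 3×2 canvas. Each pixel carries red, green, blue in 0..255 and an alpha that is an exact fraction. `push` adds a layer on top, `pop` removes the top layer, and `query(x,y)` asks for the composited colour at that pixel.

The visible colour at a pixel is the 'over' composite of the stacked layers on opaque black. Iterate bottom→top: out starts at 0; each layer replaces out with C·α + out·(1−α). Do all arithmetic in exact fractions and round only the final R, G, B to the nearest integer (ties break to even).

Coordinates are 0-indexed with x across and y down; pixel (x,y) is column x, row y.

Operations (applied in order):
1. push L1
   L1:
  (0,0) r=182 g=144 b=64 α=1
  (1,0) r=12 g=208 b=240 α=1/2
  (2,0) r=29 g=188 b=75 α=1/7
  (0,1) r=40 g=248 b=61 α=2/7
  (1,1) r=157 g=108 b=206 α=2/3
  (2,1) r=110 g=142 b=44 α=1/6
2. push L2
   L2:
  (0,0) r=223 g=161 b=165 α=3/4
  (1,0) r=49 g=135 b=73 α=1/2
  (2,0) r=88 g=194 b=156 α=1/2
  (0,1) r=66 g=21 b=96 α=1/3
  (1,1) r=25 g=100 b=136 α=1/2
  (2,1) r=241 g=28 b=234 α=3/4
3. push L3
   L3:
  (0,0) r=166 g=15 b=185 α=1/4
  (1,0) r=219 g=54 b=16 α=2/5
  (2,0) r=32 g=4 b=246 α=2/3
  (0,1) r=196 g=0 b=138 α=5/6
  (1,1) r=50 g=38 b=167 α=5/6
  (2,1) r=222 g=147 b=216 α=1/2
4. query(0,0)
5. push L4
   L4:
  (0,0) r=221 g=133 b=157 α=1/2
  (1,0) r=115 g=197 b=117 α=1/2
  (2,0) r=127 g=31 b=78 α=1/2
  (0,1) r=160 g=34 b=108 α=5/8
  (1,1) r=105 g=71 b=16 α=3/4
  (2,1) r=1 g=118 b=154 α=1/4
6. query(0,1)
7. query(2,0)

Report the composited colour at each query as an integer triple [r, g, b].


at x=0,y=0 over L1,L2,L3:
L1 α=1: [182, 144, 64]
L2 α=3/4: [851/4, 627/4, 559/4]
L3 α=1/4: [3217/16, 1941/16, 2417/16]
= [201, 121, 151]

(0,1) stack=L1,L2,L3,L4; from [0,0,0]:
L1 α=2/7: [80/7, 496/7, 122/7]
L2 α=1/3: [622/21, 1139/21, 916/21]
L3 α=5/6: [10601/63, 1139/126, 7703/63]
L4 α=5/8: [27401/168, 8279/336, 19043/168]
= [163, 25, 113]

(2,0) stack=L1,L2,L3,L4; from [0,0,0]:
L1 α=1/7: [29/7, 188/7, 75/7]
L2 α=1/2: [645/14, 773/7, 1167/14]
L3 α=2/3: [1541/42, 829/21, 2685/14]
L4 α=1/2: [6875/84, 740/21, 3777/28]
= [82, 35, 135]


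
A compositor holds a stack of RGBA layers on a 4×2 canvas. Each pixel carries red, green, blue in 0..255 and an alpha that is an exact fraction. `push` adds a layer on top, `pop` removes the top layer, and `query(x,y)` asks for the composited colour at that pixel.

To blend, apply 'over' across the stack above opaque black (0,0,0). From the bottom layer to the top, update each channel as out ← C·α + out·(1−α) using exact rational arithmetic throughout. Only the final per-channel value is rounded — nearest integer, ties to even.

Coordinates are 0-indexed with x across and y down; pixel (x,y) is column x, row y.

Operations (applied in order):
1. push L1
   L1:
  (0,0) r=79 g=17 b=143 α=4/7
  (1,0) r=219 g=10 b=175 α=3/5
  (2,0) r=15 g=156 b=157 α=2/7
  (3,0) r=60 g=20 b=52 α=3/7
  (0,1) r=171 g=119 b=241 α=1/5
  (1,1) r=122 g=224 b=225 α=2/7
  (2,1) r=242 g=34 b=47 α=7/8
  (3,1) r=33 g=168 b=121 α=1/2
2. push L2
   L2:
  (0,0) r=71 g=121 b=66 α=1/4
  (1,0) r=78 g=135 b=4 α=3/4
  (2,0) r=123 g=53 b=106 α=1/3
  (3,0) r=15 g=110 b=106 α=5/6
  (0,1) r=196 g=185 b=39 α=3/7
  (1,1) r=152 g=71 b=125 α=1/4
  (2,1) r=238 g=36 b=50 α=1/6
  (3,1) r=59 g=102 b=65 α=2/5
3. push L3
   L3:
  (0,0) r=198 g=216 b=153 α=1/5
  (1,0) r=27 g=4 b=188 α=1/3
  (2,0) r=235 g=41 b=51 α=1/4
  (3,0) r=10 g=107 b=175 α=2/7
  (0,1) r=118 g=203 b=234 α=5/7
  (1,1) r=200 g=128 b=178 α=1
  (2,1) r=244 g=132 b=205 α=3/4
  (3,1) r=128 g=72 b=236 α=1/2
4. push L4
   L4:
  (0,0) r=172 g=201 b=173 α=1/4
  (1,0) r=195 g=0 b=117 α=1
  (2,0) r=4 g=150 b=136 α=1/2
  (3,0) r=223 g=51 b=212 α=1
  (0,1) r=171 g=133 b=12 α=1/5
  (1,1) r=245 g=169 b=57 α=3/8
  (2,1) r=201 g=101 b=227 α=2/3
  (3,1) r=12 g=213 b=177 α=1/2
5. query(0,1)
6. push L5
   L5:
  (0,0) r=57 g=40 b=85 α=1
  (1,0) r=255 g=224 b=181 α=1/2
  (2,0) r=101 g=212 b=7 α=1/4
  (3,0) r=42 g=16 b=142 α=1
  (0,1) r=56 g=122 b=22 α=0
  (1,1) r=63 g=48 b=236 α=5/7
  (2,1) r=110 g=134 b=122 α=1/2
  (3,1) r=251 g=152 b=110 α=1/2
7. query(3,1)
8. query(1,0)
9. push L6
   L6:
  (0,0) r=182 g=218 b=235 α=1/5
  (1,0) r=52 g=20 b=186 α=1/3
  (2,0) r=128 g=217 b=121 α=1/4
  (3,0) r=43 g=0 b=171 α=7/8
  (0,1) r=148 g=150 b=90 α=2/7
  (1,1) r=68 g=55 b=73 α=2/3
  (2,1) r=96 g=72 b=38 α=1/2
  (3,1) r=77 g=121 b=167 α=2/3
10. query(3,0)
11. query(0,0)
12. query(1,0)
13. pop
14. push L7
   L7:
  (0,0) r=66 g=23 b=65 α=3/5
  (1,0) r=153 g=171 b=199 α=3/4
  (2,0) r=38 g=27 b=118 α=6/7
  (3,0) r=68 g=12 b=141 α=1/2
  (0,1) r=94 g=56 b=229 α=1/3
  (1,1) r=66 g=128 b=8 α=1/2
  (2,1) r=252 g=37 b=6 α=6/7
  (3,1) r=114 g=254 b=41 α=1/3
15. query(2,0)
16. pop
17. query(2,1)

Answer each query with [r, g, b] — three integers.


at x=0,y=1 over L1,L2,L3,L4:
+L1 (α=1/5) → [171/5, 119/5, 241/5]
+L2 (α=3/7) → [3624/35, 3251/35, 1549/35]
+L3 (α=5/7) → [27898/245, 42027/245, 44048/245]
+L4 (α=1/5) → [153487/1225, 200693/1225, 179132/1225]
→ [125, 164, 146]

at x=3,y=1 over L1,L2,L3,L4,L5:
L1 α=1/2: [33/2, 84, 121/2]
L2 α=2/5: [67/2, 456/5, 623/10]
L3 α=1/2: [323/4, 408/5, 2983/20]
L4 α=1/2: [371/8, 1473/10, 6523/40]
L5 α=1/2: [2379/16, 2993/20, 10923/80]
→ [149, 150, 137]

query (1,0) [L1,L2,L3,L4,L5] — begin 0,0,0
+L1 (α=3/5) → [657/5, 6, 105]
+L2 (α=3/4) → [1827/20, 411/4, 117/4]
+L3 (α=1/3) → [699/10, 419/6, 493/6]
+L4 (α=1) → [195, 0, 117]
+L5 (α=1/2) → [225, 112, 149]
rounded: [225, 112, 149]

at x=3,y=0 over L1,L2,L3,L4,L5,L6:
+L1 (α=3/7) → [180/7, 60/7, 156/7]
+L2 (α=5/6) → [235/14, 1955/21, 1933/21]
+L3 (α=2/7) → [1455/98, 14269/147, 17015/147]
+L4 (α=1) → [223, 51, 212]
+L5 (α=1) → [42, 16, 142]
+L6 (α=7/8) → [343/8, 2, 1339/8]
→ [43, 2, 167]

query (0,0) [L1,L2,L3,L4,L5,L6] — begin 0,0,0
+L1 (α=4/7) → [316/7, 68/7, 572/7]
+L2 (α=1/4) → [1445/28, 1051/28, 1089/14]
+L3 (α=1/5) → [2831/35, 2563/35, 3249/35]
+L4 (α=1/4) → [14513/140, 3681/35, 7901/70]
+L5 (α=1) → [57, 40, 85]
+L6 (α=1/5) → [82, 378/5, 115]
= [82, 76, 115]

query (1,0) [L1,L2,L3,L4,L5,L6] — begin 0,0,0
+L1 (α=3/5) → [657/5, 6, 105]
+L2 (α=3/4) → [1827/20, 411/4, 117/4]
+L3 (α=1/3) → [699/10, 419/6, 493/6]
+L4 (α=1) → [195, 0, 117]
+L5 (α=1/2) → [225, 112, 149]
+L6 (α=1/3) → [502/3, 244/3, 484/3]
= [167, 81, 161]

at x=2,y=0 over L1,L2,L3,L4,L5,L7:
after L1 α=2/7: [30/7, 312/7, 314/7]
after L2 α=1/3: [307/7, 995/21, 1370/21]
after L3 α=1/4: [1283/14, 641/14, 1727/28]
after L4 α=1/2: [1339/28, 2741/28, 5535/56]
after L5 α=1/4: [6845/112, 14159/112, 16997/224]
after L7 α=6/7: [32381/784, 32303/784, 175589/1568]
rounded: [41, 41, 112]

query (2,1) [L1,L2,L3,L4,L5] — begin 0,0,0
after L1 α=7/8: [847/4, 119/4, 329/8]
after L2 α=1/6: [1729/8, 739/24, 2045/48]
after L3 α=3/4: [7585/32, 10243/96, 31565/192]
after L4 α=2/3: [20449/96, 29635/288, 118733/576]
after L5 α=1/2: [31009/192, 68227/576, 189005/1152]
rounded: [162, 118, 164]


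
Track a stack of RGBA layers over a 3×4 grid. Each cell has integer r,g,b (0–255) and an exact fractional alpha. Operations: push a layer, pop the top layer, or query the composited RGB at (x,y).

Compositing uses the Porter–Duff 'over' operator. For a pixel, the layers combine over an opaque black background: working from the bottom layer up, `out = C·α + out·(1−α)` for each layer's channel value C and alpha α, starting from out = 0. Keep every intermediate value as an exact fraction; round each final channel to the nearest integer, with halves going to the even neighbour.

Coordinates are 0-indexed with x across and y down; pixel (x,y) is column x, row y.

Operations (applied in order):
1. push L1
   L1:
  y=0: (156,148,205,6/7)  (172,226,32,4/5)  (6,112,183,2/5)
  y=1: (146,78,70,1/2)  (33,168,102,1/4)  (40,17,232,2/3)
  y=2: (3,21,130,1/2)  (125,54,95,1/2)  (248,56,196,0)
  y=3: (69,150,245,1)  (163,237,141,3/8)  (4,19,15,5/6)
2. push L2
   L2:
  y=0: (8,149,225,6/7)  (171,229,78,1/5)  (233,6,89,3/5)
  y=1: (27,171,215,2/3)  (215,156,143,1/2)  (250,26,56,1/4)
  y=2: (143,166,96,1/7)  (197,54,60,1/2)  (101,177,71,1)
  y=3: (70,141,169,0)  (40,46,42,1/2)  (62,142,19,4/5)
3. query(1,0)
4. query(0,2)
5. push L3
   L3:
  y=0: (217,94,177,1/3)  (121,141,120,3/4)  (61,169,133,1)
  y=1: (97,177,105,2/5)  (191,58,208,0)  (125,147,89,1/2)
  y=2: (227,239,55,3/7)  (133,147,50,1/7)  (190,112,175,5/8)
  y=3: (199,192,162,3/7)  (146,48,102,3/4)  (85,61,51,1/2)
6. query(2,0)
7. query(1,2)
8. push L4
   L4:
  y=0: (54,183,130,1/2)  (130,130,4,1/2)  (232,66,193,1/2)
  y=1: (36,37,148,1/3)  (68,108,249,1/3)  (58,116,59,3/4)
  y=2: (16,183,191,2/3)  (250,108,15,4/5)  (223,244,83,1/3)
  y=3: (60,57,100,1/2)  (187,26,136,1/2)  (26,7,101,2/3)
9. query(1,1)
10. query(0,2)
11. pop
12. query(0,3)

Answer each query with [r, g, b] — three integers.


at x=1,y=0 over L1,L2:
+L1 (α=4/5) → [688/5, 904/5, 128/5]
+L2 (α=1/5) → [3607/25, 4761/25, 902/25]
→ [144, 190, 36]

at x=0,y=2 over L1,L2:
after L1 α=1/2: [3/2, 21/2, 65]
after L2 α=1/7: [152/7, 229/7, 486/7]
= [22, 33, 69]

at x=2,y=0 over L1,L2,L3:
after L1 α=2/5: [12/5, 224/5, 366/5]
after L2 α=3/5: [3519/25, 538/25, 2067/25]
after L3 α=1: [61, 169, 133]
rounded: [61, 169, 133]

(1,2) stack=L1,L2,L3; from [0,0,0]:
L1 α=1/2: [125/2, 27, 95/2]
L2 α=1/2: [519/4, 81/2, 215/4]
L3 α=1/7: [1823/14, 390/7, 745/14]
→ [130, 56, 53]

(1,1) stack=L1,L2,L3,L4; from [0,0,0]:
L1 α=1/4: [33/4, 42, 51/2]
L2 α=1/2: [893/8, 99, 337/4]
L3 α=0: [893/8, 99, 337/4]
L4 α=1/3: [1165/12, 102, 835/6]
rounded: [97, 102, 139]

at x=0,y=2 over L1,L2,L3,L4:
+L1 (α=1/2) → [3/2, 21/2, 65]
+L2 (α=1/7) → [152/7, 229/7, 486/7]
+L3 (α=3/7) → [5375/49, 5935/49, 3099/49]
+L4 (α=2/3) → [6943/147, 23869/147, 21817/147]
rounded: [47, 162, 148]

at x=0,y=3 over L1,L2,L3:
+L1 (α=1) → [69, 150, 245]
+L2 (α=0) → [69, 150, 245]
+L3 (α=3/7) → [873/7, 168, 1466/7]
rounded: [125, 168, 209]


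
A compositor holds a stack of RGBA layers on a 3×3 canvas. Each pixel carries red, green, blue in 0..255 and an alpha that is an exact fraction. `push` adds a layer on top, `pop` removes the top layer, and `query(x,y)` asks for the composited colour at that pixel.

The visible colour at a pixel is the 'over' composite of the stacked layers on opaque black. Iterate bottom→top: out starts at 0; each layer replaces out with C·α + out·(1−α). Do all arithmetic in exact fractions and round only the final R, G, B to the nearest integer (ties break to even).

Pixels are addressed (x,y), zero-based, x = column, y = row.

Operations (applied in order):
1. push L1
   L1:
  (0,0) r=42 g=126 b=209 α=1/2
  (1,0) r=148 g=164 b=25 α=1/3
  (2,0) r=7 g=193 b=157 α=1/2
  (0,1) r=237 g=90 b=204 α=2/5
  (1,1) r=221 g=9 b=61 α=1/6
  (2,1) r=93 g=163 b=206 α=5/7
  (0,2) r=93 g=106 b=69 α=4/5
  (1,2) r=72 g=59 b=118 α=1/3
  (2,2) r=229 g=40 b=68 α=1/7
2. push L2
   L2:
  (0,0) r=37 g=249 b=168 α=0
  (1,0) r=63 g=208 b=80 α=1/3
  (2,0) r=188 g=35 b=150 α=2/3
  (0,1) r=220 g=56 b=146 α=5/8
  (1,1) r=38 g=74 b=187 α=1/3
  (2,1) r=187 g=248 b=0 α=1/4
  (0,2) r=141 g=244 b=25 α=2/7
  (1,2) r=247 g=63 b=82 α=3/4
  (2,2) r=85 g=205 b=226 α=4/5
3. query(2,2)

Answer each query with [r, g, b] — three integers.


query (2,2) [L1,L2] — begin 0,0,0
after L1 α=1/7: [229/7, 40/7, 68/7]
after L2 α=4/5: [2609/35, 1156/7, 6396/35]
rounded: [75, 165, 183]


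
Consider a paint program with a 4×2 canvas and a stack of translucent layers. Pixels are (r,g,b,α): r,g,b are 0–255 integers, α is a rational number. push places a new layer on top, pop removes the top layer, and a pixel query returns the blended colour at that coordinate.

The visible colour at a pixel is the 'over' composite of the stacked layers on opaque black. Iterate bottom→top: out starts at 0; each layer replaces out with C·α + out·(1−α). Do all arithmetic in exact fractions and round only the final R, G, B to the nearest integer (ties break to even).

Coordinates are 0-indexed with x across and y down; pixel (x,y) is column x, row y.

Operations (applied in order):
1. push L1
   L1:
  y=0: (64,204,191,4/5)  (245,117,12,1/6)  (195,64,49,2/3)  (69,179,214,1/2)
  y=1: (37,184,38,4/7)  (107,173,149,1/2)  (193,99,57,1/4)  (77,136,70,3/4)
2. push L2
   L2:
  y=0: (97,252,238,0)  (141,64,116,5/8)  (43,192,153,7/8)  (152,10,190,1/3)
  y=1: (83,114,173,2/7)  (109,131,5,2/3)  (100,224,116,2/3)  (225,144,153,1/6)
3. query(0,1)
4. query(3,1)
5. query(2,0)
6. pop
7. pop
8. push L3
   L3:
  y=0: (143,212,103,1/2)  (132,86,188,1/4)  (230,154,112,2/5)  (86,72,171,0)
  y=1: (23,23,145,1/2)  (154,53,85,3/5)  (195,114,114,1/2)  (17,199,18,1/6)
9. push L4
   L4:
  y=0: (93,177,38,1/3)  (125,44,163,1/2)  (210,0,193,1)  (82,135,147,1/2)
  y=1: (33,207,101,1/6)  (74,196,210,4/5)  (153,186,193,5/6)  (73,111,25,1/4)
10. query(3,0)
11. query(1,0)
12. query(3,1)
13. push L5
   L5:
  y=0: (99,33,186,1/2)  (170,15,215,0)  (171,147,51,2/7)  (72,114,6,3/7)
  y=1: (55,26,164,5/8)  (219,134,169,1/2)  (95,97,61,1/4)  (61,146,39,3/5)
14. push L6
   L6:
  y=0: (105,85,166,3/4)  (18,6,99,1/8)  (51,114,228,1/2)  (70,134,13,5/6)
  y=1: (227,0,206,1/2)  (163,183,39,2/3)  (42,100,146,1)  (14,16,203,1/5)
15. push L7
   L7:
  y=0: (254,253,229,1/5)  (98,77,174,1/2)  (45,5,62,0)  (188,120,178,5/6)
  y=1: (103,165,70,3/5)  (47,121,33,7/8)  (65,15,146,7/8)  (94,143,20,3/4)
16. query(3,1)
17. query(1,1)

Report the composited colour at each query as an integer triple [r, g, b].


query (0,1) [L1,L2] — begin 0,0,0
L1 α=4/7: [148/7, 736/7, 152/7]
L2 α=2/7: [1902/49, 5276/49, 3182/49]
= [39, 108, 65]

query (3,1) [L1,L2] — begin 0,0,0
L1 α=3/4: [231/4, 102, 105/2]
L2 α=1/6: [685/8, 109, 277/4]
= [86, 109, 69]

at x=2,y=0 over L1,L2:
after L1 α=2/3: [130, 128/3, 98/3]
after L2 α=7/8: [431/8, 520/3, 3311/24]
→ [54, 173, 138]

(3,0) stack=L3,L4; from [0,0,0]:
+L3 (α=0) → [0, 0, 0]
+L4 (α=1/2) → [41, 135/2, 147/2]
rounded: [41, 68, 74]

query (1,0) [L3,L4] — begin 0,0,0
+L3 (α=1/4) → [33, 43/2, 47]
+L4 (α=1/2) → [79, 131/4, 105]
= [79, 33, 105]

(3,1) stack=L3,L4; from [0,0,0]:
+L3 (α=1/6) → [17/6, 199/6, 3]
+L4 (α=1/4) → [163/8, 421/8, 17/2]
→ [20, 53, 8]

query (3,1) [L3,L4,L5,L6,L7] — begin 0,0,0
after L3 α=1/6: [17/6, 199/6, 3]
after L4 α=1/4: [163/8, 421/8, 17/2]
after L5 α=3/5: [179/4, 2173/20, 134/5]
after L6 α=1/5: [193/5, 2253/25, 1551/25]
after L7 α=3/4: [1603/20, 6489/50, 3051/100]
= [80, 130, 31]

query (1,1) [L3,L4,L5,L6,L7] — begin 0,0,0
after L3 α=3/5: [462/5, 159/5, 51]
after L4 α=4/5: [1942/25, 4079/25, 891/5]
after L5 α=1/2: [7417/50, 7429/50, 868/5]
after L6 α=2/3: [23717/150, 25729/150, 1258/15]
after L7 α=7/8: [73067/1200, 152779/1200, 4723/120]
rounded: [61, 127, 39]


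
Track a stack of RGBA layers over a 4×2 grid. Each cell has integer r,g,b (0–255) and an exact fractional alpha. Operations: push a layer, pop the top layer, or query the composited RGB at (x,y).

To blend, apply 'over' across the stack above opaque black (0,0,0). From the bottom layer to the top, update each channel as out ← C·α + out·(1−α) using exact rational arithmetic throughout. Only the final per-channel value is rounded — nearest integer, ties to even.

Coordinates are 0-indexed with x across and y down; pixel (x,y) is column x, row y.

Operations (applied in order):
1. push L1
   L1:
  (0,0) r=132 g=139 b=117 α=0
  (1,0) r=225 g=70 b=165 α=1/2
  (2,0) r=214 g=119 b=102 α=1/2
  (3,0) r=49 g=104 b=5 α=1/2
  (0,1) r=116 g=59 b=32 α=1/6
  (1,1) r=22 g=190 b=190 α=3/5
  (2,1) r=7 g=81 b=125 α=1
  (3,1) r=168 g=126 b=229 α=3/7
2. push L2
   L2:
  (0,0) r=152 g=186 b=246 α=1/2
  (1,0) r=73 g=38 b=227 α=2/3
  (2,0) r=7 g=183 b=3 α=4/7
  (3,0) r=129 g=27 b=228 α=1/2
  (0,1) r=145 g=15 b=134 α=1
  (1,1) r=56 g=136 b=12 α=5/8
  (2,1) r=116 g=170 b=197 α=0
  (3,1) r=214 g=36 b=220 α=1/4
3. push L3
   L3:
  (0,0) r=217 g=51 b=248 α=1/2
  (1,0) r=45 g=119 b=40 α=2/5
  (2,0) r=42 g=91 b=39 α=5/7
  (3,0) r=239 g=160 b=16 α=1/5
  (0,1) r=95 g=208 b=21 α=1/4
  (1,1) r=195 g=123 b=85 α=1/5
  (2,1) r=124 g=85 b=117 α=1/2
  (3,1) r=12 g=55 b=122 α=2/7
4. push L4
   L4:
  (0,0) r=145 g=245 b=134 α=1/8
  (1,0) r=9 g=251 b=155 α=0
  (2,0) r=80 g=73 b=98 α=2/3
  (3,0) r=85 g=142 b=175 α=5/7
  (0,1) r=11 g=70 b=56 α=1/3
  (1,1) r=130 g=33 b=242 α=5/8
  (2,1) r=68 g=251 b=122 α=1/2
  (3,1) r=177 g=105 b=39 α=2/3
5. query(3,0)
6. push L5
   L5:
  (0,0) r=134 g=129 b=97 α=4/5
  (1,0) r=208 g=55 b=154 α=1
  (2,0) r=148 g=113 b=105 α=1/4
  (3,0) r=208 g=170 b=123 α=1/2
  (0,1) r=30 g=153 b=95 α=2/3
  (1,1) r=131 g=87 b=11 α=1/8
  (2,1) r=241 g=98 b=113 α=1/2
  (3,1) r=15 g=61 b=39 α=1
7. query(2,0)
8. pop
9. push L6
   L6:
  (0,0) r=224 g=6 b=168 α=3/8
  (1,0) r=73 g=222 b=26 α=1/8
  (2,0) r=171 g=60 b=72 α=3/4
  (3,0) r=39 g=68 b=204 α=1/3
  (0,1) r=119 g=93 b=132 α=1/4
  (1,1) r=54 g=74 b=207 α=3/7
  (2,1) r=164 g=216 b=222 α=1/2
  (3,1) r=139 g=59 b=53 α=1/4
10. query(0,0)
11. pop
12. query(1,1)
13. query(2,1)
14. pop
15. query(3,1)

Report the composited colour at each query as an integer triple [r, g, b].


query (3,0) [L1,L2,L3,L4] — begin 0,0,0
after L1 α=1/2: [49/2, 52, 5/2]
after L2 α=1/2: [307/4, 79/2, 461/4]
after L3 α=1/5: [546/5, 318/5, 477/5]
after L4 α=5/7: [3217/35, 598/5, 5329/35]
rounded: [92, 120, 152]

query (2,0) [L1,L2,L3,L4,L5] — begin 0,0,0
L1 α=1/2: [107, 119/2, 51]
L2 α=4/7: [349/7, 1821/14, 165/7]
L3 α=5/7: [2168/49, 5006/49, 1695/49]
L4 α=2/3: [3336/49, 12160/147, 11299/147]
L5 α=1/4: [4315/49, 17697/196, 4111/49]
= [88, 90, 84]

at x=0,y=0 over L1,L2,L3,L4,L6:
L1 α=0: [0, 0, 0]
L2 α=1/2: [76, 93, 123]
L3 α=1/2: [293/2, 72, 371/2]
L4 α=1/8: [2341/16, 749/8, 2865/16]
L6 α=3/8: [22457/128, 3889/64, 22389/128]
= [175, 61, 175]

query (1,1) [L1,L2,L3,L4] — begin 0,0,0
+L1 (α=3/5) → [66/5, 114, 114]
+L2 (α=5/8) → [799/20, 511/4, 201/4]
+L3 (α=1/5) → [1774/25, 634/5, 286/5]
+L4 (α=5/8) → [5393/50, 2727/40, 1727/10]
→ [108, 68, 173]

(2,1) stack=L1,L2,L3,L4; from [0,0,0]:
+L1 (α=1) → [7, 81, 125]
+L2 (α=0) → [7, 81, 125]
+L3 (α=1/2) → [131/2, 83, 121]
+L4 (α=1/2) → [267/4, 167, 243/2]
rounded: [67, 167, 122]

query (3,1) [L1,L2,L3] — begin 0,0,0
after L1 α=3/7: [72, 54, 687/7]
after L2 α=1/4: [215/2, 99/2, 3601/28]
after L3 α=2/7: [1123/14, 715/14, 24837/196]
→ [80, 51, 127]
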